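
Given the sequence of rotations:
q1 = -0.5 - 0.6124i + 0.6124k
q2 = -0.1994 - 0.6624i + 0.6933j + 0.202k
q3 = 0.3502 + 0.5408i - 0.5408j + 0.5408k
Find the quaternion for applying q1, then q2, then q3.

q2 · q1 = -0.4297 + 0.8779i - 0.0647j + 0.2015k
q3 · q2 · q1 = -0.7692 + 0.0011i + 0.5755j + 0.278k
-0.7692 + 0.0011i + 0.5755j + 0.278k


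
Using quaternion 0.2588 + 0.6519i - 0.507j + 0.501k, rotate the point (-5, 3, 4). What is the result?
(-1.117, -2.429, -6.546)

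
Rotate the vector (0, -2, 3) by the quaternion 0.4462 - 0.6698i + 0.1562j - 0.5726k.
(2.116, 2.363, 1.715)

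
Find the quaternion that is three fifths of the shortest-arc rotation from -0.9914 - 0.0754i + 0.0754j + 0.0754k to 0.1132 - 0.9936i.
-0.6612 + 0.7477i + 0.0434j + 0.0434k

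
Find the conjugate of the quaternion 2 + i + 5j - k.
2 - i - 5j + k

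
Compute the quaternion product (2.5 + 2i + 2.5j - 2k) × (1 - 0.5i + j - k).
-1 + 0.25i + 8j - 1.25k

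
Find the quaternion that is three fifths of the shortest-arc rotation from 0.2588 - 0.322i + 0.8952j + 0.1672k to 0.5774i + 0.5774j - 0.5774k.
0.1354 + 0.2578i + 0.8947j - 0.3388k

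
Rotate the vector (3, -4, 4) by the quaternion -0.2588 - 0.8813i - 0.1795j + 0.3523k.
(-2.045, 1.278, -5.932)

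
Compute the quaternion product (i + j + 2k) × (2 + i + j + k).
-4 + i + 3j + 4k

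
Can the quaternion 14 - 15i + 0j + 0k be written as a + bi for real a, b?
Yes. The quaternion 14 - 15i has j- and k-coefficients y = z = 0, so it lies in the complex subalgebra spanned by 1 and i.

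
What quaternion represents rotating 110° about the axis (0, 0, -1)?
0.5736 - 0.8192k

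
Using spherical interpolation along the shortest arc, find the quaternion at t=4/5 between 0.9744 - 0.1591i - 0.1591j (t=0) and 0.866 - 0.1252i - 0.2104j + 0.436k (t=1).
0.9032 - 0.1344i - 0.2034j + 0.3533k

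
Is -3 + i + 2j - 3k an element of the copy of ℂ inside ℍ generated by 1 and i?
No. The quaternion -3 + i + 2j - 3k has j-coefficient y = 2 and k-coefficient z = -3, not both zero, so it does not lie in the complex subalgebra spanned by 1 and i.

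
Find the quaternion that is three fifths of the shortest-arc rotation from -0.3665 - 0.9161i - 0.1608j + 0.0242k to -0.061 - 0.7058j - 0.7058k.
-0.2495 - 0.5062i - 0.6326j - 0.5304k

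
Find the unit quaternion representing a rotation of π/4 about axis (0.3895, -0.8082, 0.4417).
0.9239 + 0.1491i - 0.3093j + 0.169k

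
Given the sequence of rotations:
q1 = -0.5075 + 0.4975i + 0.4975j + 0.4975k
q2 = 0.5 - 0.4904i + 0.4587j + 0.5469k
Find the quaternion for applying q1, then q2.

q2 · q1 = -0.5101 + 0.4537i + 0.532j - 0.501k
-0.5101 + 0.4537i + 0.532j - 0.501k


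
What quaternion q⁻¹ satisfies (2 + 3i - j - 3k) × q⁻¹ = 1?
0.087 - 0.1304i + 0.0435j + 0.1304k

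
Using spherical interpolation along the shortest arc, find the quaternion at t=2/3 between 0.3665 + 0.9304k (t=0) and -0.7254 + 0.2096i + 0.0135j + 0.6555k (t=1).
-0.4068 + 0.1622i + 0.0104j + 0.8989k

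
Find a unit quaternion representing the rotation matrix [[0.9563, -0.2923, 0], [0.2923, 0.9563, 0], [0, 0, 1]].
0.989 + 0.1478k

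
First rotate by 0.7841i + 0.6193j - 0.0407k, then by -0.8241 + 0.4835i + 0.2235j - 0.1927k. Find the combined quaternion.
-0.5254 - 0.5359i - 0.6418j + 0.1577k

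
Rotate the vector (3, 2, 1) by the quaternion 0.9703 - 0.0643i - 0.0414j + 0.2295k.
(1.684, 3.231, 0.853)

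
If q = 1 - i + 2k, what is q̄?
1 + i - 2k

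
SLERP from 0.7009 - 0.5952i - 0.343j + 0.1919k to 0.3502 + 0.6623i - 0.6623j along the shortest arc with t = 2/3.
0.6301 + 0.2723i - 0.7214j + 0.0919k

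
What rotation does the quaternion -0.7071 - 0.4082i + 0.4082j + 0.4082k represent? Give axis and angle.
axis = (-√3/3, √3/3, √3/3), θ = 3π/2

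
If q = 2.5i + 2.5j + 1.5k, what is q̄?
-2.5i - 2.5j - 1.5k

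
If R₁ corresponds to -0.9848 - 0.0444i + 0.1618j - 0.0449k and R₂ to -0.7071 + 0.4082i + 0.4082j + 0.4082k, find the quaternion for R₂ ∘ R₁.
0.6668 - 0.455i - 0.5162j - 0.2861k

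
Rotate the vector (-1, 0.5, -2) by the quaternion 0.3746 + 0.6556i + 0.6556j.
(-0.693, 0.193, 2.175)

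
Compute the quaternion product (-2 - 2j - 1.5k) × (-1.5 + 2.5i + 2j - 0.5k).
6.25 - i - 4.75j + 8.25k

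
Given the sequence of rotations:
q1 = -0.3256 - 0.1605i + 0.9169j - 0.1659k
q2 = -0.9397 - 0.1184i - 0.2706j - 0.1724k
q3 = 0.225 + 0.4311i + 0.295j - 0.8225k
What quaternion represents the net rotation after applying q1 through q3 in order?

q2 · q1 = 0.5065 + 0.3923i - 0.7655j + 0.06k
q3 · q2 · q1 = 0.22 - 0.3053i - 0.3714j - 0.8488k
0.22 - 0.3053i - 0.3714j - 0.8488k


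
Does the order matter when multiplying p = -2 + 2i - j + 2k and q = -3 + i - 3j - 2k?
Yes: pq = 5 + 15j - 7k ≠ 5 - 16i + 3j + 3k = qp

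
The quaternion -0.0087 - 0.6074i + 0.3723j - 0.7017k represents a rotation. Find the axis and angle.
axis = (-0.6074, 0.3723, -0.7017), θ = 181°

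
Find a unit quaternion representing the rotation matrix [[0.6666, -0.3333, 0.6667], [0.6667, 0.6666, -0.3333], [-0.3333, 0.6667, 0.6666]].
0.866 + 0.2887i + 0.2887j + 0.2887k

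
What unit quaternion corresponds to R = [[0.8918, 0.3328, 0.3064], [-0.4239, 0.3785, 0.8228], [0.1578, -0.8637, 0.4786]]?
0.829 - 0.5086i + 0.0448j - 0.2282k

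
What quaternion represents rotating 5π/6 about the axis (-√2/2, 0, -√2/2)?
0.2588 - 0.683i - 0.683k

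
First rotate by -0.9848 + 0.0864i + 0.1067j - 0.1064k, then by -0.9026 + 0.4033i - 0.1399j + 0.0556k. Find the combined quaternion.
0.8749 - 0.4662i + 0.0892j + 0.0964k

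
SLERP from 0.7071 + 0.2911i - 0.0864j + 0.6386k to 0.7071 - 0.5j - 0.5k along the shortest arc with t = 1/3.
0.8813 + 0.2333i - 0.2916j + 0.2895k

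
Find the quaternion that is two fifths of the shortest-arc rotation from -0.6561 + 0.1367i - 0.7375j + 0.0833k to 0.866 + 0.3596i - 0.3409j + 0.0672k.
-0.9274 - 0.0859i - 0.3631j + 0.0262k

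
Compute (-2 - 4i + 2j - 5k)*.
-2 + 4i - 2j + 5k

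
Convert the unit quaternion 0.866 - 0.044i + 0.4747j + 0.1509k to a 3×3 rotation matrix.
[[0.5038, -0.3031, 0.8089], [0.2196, 0.9506, 0.2195], [-0.8355, 0.0671, 0.5454]]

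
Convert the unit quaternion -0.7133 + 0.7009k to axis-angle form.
axis = (0, 0, 1), θ = 271°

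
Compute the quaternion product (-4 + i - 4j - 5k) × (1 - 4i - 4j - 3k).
-31 + 9i + 35j - 13k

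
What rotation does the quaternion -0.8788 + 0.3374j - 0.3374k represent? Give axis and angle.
axis = (0, √2/2, -√2/2), θ = 303°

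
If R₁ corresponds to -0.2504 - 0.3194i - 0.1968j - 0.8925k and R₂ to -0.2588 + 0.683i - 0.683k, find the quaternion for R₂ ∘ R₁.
-0.3266 - 0.2228i + 0.8787j + 0.2676k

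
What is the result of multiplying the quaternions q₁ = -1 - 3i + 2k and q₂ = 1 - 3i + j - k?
-8 - 2i - 10j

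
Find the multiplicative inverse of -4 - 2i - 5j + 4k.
-0.0656 + 0.0328i + 0.082j - 0.0656k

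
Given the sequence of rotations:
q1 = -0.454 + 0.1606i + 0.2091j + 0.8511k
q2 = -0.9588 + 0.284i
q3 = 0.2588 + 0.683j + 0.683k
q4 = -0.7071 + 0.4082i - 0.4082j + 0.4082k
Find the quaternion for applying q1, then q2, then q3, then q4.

q2 · q1 = 0.3897 - 0.2829i - 0.4422j - 0.7567k
q3 · q2 · q1 = 0.9197 - 0.288i - 0.0415j + 0.2636k
q4 · q3 · q2 · q1 = -0.6573 + 0.4884i - 0.5712j + 0.0545k
-0.6573 + 0.4884i - 0.5712j + 0.0545k


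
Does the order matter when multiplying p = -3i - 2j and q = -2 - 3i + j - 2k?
Yes: pq = -7 + 10i - 2j - 9k ≠ -7 + 2i + 10j + 9k = qp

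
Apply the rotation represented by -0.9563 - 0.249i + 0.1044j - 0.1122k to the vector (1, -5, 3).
(1.855, -5.59, 0.554)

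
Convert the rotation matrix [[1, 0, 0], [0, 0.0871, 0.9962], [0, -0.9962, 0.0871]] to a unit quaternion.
0.7373 - 0.6756i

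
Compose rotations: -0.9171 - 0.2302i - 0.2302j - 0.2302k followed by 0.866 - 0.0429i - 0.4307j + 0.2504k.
-0.8456 - 0.0032i + 0.1281j - 0.5183k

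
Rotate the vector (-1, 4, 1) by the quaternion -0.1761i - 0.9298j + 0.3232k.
(2.134, 1.988, -3.081)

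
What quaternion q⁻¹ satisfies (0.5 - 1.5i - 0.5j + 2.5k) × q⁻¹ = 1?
0.0556 + 0.1667i + 0.0556j - 0.2778k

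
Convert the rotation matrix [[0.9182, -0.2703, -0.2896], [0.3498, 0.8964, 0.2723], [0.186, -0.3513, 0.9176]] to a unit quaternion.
0.9659 - 0.1614i - 0.1231j + 0.1605k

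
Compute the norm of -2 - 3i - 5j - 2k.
√42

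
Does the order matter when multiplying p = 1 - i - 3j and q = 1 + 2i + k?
Yes: pq = 3 - 2i - 2j + 7k ≠ 3 + 4i - 4j - 5k = qp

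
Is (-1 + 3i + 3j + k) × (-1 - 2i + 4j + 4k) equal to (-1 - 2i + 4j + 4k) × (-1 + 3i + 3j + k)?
No: pq = -9 + 7i - 21j + 13k ≠ -9 - 9i + 7j - 23k = qp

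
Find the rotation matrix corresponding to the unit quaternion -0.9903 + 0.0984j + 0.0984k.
[[0.9613, 0.1949, -0.1949], [-0.1949, 0.9806, 0.0194], [0.1949, 0.0194, 0.9806]]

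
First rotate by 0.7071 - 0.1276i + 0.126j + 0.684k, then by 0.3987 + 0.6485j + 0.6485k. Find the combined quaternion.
-0.2434 + 0.311i + 0.426j + 0.814k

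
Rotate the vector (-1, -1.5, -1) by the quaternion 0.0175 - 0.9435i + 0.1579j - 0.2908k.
(-0.904, 1.791, 0.474)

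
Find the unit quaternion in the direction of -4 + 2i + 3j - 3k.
-0.6489 + 0.3244i + 0.4867j - 0.4867k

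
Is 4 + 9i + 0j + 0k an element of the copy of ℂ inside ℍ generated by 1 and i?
Yes. The quaternion 4 + 9i has j- and k-coefficients y = z = 0, so it lies in the complex subalgebra spanned by 1 and i.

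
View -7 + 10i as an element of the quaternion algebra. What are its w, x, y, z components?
-7 + 10i + 0j + 0k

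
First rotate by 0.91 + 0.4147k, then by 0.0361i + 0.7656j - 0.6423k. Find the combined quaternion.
0.2664 + 0.3503i + 0.6817j - 0.5845k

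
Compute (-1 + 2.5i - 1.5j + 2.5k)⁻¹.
-0.0635 - 0.1587i + 0.0952j - 0.1587k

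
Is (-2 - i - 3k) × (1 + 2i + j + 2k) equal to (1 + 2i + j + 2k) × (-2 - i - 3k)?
No: pq = 6 - 2i - 6j - 8k ≠ 6 - 8i + 2j - 6k = qp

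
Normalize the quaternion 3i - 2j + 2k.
0.7276i - 0.4851j + 0.4851k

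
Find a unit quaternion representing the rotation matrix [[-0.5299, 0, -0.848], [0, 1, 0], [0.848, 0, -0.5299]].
-0.4848 + 0.8746j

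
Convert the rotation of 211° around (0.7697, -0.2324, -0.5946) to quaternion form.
-0.2672 + 0.7417i - 0.2239j - 0.573k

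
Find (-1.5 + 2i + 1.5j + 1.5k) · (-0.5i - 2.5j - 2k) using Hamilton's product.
7.75 + 1.5i + 7j - 1.25k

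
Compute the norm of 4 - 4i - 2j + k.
√37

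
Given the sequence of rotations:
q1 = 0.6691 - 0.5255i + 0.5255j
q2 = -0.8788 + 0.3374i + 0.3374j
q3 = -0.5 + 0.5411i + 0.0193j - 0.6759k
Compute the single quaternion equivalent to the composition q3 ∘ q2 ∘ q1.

q2 · q1 = -0.588 + 0.6876i - 0.2361j + 0.3546k
q3 · q2 · q1 = 0.1662 - 0.8147i - 0.5499j + 0.0791k
0.1662 - 0.8147i - 0.5499j + 0.0791k


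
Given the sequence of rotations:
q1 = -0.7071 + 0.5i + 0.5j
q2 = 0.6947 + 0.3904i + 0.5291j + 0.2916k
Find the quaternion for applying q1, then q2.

q2 · q1 = -0.951 - 0.0745i + 0.119j - 0.2755k
-0.951 - 0.0745i + 0.119j - 0.2755k


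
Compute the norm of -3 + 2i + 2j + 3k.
√26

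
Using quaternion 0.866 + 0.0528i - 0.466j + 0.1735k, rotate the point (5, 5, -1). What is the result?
(1.568, 6.181, 3.216)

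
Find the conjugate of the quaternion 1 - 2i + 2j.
1 + 2i - 2j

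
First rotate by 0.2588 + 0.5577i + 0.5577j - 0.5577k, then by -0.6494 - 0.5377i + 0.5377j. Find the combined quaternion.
-0.1681 - 0.8012i - 0.5229j - 0.2376k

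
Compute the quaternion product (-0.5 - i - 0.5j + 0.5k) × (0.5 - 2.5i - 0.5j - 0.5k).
-2.75 + 1.25i - 1.75j - 0.25k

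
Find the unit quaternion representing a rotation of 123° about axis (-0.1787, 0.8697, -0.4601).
0.4772 - 0.157i + 0.7643j - 0.4043k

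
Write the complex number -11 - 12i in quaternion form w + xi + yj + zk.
-11 - 12i + 0j + 0k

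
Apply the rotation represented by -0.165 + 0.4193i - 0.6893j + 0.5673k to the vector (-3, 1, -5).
(-2.125, 5.519, -0.156)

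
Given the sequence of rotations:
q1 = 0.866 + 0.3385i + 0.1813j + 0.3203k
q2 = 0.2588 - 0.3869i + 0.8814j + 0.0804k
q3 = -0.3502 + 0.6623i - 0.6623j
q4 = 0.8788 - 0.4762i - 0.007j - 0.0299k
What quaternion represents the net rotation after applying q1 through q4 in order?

q2 · q1 = 0.1695 + 0.0203i + 0.9614j - 0.216k
q3 · q2 · q1 = 0.5639 + 0.2482i - 0.3059j + 0.7258k
q4 · q3 · q2 · q1 = 0.6333 - 0.0646i + 0.0654j + 0.7684k
0.6333 - 0.0646i + 0.0654j + 0.7684k


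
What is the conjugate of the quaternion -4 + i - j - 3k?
-4 - i + j + 3k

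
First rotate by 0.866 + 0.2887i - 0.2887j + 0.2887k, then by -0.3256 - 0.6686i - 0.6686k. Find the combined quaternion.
0.1041 - 0.866i + 0.094j - 0.48k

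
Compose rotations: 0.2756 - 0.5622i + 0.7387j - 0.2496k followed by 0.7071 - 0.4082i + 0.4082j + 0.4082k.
-0.2343 - 0.9135i + 0.3035j - 0.136k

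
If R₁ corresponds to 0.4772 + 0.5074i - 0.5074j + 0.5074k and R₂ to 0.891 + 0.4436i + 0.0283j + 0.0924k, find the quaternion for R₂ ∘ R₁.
0.1676 + 0.725i - 0.6168j + 0.2567k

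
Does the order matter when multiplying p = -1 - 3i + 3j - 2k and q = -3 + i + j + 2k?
Yes: pq = 7 + 16i - 6j - 2k ≠ 7 - 14j + 10k = qp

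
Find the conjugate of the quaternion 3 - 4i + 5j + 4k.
3 + 4i - 5j - 4k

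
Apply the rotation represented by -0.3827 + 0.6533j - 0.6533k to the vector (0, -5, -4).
(4.5, 2.682, 3.682)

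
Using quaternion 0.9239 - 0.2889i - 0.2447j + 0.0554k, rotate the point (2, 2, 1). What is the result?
(1.342, 2.648, 0.432)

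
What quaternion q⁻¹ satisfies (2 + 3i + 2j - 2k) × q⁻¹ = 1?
0.0952 - 0.1429i - 0.0952j + 0.0952k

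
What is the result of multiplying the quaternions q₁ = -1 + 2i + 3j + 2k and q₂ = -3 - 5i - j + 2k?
12 + 7i - 22j + 5k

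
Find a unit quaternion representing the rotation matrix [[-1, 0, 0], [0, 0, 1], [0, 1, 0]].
0.7071j + 0.7071k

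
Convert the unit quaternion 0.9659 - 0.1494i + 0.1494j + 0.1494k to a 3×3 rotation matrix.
[[0.9107, -0.3333, 0.244], [0.244, 0.9107, 0.3333], [-0.3333, -0.244, 0.9107]]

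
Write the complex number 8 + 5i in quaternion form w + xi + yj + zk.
8 + 5i + 0j + 0k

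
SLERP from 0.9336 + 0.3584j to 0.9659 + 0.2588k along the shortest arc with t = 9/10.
0.9714 + 0.037j + 0.2344k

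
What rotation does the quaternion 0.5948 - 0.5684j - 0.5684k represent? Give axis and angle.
axis = (0, -√2/2, -√2/2), θ = 107°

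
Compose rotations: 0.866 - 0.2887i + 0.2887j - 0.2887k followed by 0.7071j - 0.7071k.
-0.4083 + 0.8165j - 0.4082k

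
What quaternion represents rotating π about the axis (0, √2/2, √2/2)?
0.7071j + 0.7071k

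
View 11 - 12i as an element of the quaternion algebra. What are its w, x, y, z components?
11 - 12i + 0j + 0k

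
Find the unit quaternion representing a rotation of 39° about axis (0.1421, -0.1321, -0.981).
0.9426 + 0.0474i - 0.0441j - 0.3275k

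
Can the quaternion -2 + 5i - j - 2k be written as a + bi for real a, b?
No. The quaternion -2 + 5i - j - 2k has j-coefficient y = -1 and k-coefficient z = -2, not both zero, so it does not lie in the complex subalgebra spanned by 1 and i.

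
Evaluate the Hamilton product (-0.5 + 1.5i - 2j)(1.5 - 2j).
-4.75 + 2.25i - 2j - 3k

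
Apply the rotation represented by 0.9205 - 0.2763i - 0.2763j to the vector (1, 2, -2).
(2.17, 0.83, -1.898)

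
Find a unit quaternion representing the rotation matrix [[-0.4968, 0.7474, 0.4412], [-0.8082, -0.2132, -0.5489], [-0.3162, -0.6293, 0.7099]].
-0.5 + 0.0402i - 0.3787j + 0.7778k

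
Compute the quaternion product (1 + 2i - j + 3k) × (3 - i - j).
4 + 8i - 7j + 6k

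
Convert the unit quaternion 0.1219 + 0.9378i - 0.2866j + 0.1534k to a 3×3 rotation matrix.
[[0.7887, -0.5749, 0.2178], [-0.5001, -0.806, -0.3166], [0.3576, 0.1407, -0.9232]]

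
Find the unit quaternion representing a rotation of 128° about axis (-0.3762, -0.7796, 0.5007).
0.4384 - 0.3381i - 0.7007j + 0.45k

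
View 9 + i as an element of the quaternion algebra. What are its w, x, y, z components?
9 + i + 0j + 0k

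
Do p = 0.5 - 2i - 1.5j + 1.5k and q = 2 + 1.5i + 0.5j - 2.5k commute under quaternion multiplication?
No: pq = 8.5 - 0.25i - 5.5j + 3k ≠ 8.5 - 6.25i + 0.5k = qp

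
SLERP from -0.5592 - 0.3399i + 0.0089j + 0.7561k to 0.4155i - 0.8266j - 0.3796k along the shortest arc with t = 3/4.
-0.1717 - 0.4481i + 0.6866j + 0.5462k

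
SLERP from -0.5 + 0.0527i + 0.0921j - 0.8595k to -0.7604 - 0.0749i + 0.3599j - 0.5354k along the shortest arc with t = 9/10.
-0.7425 - 0.0625i + 0.3363j - 0.5759k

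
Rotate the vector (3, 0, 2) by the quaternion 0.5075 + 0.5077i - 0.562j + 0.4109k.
(-0.215, -2.415, 2.669)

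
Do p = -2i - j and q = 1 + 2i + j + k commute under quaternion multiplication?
No: pq = 5 - 3i + j ≠ 5 - i - 3j = qp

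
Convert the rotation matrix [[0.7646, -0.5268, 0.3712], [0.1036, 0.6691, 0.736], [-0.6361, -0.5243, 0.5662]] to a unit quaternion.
0.866 - 0.3638i + 0.2908j + 0.182k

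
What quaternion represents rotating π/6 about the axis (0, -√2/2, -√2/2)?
0.9659 - 0.183j - 0.183k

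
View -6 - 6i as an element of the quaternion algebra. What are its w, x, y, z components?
-6 - 6i + 0j + 0k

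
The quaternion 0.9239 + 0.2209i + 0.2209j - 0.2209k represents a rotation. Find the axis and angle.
axis = (√3/3, √3/3, -√3/3), θ = π/4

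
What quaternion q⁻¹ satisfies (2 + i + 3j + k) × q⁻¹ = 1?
0.1333 - 0.0667i - 0.2j - 0.0667k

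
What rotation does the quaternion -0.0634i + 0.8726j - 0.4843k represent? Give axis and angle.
axis = (-0.0634, 0.8726, -0.4843), θ = π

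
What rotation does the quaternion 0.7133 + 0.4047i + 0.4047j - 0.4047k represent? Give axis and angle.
axis = (√3/3, √3/3, -√3/3), θ = 89°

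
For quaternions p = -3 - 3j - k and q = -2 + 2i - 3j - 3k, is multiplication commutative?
No: pq = -6 + 13j + 17k ≠ -6 - 12i + 17j + 5k = qp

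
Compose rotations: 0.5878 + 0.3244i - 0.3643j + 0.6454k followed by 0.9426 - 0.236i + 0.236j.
0.7166 + 0.3194i - 0.0524j + 0.6178k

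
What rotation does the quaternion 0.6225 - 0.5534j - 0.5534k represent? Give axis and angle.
axis = (0, -√2/2, -√2/2), θ = 103°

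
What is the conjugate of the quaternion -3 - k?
-3 + k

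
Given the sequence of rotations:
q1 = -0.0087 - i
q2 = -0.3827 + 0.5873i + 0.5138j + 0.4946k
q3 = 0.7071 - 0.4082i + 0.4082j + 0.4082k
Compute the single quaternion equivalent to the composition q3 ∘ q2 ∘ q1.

q2 · q1 = 0.5906 + 0.3776i - 0.4991j + 0.5095k
q3 · q2 · q1 = 0.5675 + 0.4376i + 0.2503j + 0.6509k
0.5675 + 0.4376i + 0.2503j + 0.6509k


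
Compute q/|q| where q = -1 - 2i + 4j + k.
-0.2132 - 0.4264i + 0.8528j + 0.2132k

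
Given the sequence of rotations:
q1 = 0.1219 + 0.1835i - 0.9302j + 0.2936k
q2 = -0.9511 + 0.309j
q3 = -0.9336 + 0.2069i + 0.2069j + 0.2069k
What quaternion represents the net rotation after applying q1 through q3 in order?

q2 · q1 = 0.1715 - 0.0838i + 0.9224j - 0.3359k
q3 · q2 · q1 = -0.2641 - 0.1466i - 0.7735j + 0.5573k
-0.2641 - 0.1466i - 0.7735j + 0.5573k


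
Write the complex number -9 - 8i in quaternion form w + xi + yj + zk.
-9 - 8i + 0j + 0k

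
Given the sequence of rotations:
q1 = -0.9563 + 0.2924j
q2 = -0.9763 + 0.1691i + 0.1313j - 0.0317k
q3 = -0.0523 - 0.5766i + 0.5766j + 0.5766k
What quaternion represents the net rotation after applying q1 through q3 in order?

q2 · q1 = 0.8952 - 0.1524i - 0.411j + 0.0798k
q3 · q2 · q1 = 0.0563 - 0.2252i + 0.4958j + 0.8369k
0.0563 - 0.2252i + 0.4958j + 0.8369k


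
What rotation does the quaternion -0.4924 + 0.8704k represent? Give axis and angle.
axis = (0, 0, 1), θ = 239°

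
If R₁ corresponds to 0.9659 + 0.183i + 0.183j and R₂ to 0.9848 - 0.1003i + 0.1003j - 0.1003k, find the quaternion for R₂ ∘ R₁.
0.9512 + 0.1017i + 0.2587j - 0.1336k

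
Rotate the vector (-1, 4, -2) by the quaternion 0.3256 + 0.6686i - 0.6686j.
(-2.811, 2.189, 2.882)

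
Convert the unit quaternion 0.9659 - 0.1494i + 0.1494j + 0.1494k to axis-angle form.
axis = (-√3/3, √3/3, √3/3), θ = π/6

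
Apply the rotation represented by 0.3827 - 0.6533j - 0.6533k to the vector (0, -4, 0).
(-2, -0.586, -3.414)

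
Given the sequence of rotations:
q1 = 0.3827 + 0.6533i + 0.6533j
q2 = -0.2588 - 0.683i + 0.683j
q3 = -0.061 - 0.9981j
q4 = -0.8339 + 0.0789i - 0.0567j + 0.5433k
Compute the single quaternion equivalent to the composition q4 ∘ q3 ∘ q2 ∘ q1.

q2 · q1 = -0.099 - 0.4305i + 0.0923j - 0.8924k
q3 · q2 · q1 = 0.0982 + 0.917i + 0.0932j - 0.3752k
q4 · q3 · q2 · q1 = 0.0549 - 0.7863i + 0.4445j + 0.4256k
0.0549 - 0.7863i + 0.4445j + 0.4256k


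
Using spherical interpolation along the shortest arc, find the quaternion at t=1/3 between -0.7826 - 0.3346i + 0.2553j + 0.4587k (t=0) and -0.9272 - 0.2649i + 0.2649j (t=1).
-0.8541 - 0.3197i + 0.2656j + 0.3128k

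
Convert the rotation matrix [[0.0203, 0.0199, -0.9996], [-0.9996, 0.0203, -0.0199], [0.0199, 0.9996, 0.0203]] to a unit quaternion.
0.515 + 0.4949i - 0.4949j - 0.4949k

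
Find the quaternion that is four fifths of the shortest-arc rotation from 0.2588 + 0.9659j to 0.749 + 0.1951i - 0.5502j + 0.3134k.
-0.5946 - 0.1723i + 0.735j - 0.2767k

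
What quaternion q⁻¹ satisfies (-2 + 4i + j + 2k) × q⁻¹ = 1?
-0.08 - 0.16i - 0.04j - 0.08k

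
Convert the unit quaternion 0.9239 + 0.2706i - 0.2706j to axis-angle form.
axis = (√2/2, -√2/2, 0), θ = π/4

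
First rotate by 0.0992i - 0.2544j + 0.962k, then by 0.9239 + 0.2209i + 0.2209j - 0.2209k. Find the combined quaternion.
0.2468 + 0.248i - 0.4695j + 0.8107k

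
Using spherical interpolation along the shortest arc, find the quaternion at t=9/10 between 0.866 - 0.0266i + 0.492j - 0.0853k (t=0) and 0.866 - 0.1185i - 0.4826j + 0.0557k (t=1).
0.9123 - 0.1138i - 0.3913j + 0.0417k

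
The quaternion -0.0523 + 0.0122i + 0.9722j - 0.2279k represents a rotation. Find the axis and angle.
axis = (0.0122, 0.9735, -0.2282), θ = 186°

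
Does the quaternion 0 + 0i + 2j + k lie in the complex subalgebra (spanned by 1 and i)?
No. The quaternion 2j + k has j-coefficient y = 2 and k-coefficient z = 1, not both zero, so it does not lie in the complex subalgebra spanned by 1 and i.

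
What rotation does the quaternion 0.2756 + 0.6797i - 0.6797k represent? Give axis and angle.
axis = (√2/2, 0, -√2/2), θ = 148°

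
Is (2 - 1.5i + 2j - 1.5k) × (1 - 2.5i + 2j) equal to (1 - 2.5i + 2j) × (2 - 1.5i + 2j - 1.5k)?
No: pq = -5.75 - 3.5i + 9.75j + 0.5k ≠ -5.75 - 9.5i + 2.25j - 3.5k = qp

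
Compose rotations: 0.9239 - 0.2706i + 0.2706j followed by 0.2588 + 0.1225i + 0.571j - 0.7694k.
0.1177 + 0.2513i + 0.8058j - 0.5232k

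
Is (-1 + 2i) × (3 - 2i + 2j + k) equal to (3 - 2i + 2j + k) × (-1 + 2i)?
No: pq = 1 + 8i - 4j + 3k ≠ 1 + 8i - 5k = qp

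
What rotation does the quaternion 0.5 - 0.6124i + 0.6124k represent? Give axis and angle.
axis = (-√2/2, 0, √2/2), θ = 2π/3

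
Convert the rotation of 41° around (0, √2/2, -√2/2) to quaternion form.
0.9367 + 0.2476j - 0.2476k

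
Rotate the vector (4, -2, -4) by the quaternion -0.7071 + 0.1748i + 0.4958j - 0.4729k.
(4.701, 3.272, 1.787)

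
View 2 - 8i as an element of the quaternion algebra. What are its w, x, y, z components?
2 - 8i + 0j + 0k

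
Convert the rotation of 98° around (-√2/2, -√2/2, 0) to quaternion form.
0.6561 - 0.5337i - 0.5337j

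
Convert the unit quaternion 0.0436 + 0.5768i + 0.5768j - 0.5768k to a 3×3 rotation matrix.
[[-0.3308, 0.7157, -0.6151], [0.6151, -0.3308, -0.7157], [-0.7157, -0.6151, -0.3308]]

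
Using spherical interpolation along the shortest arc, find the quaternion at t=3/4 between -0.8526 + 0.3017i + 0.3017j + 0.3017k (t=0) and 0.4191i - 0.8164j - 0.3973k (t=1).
-0.2864 - 0.2611i + 0.8074j + 0.4449k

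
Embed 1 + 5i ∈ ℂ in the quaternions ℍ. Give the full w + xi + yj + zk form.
1 + 5i + 0j + 0k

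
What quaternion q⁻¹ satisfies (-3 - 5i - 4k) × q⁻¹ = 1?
-0.06 + 0.1i + 0.08k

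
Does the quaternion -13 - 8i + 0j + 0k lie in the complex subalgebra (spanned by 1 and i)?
Yes. The quaternion -13 - 8i has j- and k-coefficients y = z = 0, so it lies in the complex subalgebra spanned by 1 and i.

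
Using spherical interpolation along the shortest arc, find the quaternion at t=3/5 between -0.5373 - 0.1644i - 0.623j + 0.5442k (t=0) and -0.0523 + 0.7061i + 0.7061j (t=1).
-0.2146 - 0.5519i - 0.7651j + 0.253k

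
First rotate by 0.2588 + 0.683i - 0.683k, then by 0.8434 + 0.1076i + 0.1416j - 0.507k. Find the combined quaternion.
-0.2015 + 0.5072i - 0.2361j - 0.804k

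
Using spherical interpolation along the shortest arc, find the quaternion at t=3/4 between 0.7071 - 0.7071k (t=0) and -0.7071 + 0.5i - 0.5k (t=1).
0.8754 - 0.4429i + 0.1938k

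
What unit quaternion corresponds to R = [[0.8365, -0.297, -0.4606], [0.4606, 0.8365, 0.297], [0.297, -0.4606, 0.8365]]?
0.9367 - 0.2022i - 0.2022j + 0.2022k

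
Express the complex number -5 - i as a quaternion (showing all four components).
-5 - i + 0j + 0k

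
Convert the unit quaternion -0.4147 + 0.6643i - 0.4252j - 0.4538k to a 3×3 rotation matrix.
[[0.2265, -0.9413, -0.2503], [-0.1885, -0.2945, 0.9369], [-0.9556, -0.1651, -0.2442]]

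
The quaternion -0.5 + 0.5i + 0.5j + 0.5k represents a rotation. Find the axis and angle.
axis = (√3/3, √3/3, √3/3), θ = 4π/3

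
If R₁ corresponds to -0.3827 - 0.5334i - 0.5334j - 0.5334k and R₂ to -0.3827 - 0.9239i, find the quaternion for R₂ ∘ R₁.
-0.3463 + 0.5577i - 0.2887j + 0.6969k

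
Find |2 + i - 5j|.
√30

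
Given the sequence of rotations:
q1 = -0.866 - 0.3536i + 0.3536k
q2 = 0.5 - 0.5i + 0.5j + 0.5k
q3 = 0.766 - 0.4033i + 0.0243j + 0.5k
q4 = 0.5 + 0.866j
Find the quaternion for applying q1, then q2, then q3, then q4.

q2 · q1 = -0.7866 + 0.433i - 0.433j - 0.0794k
q3 · q2 · q1 = -0.3777 + 0.8635i - 0.1663j - 0.29k
q4 · q3 · q2 · q1 = -0.0448 + 0.1806i - 0.4102j - 0.8928k
-0.0448 + 0.1806i - 0.4102j - 0.8928k


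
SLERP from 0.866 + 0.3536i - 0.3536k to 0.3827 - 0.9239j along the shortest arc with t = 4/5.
0.5624 + 0.0915i - 0.8167j - 0.0915k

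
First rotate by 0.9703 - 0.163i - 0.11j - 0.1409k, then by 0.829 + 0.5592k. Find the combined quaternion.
0.8832 - 0.0736i - 0.1823j + 0.4258k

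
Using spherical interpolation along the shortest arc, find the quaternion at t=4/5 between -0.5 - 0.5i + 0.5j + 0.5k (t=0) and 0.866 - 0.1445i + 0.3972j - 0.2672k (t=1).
-0.9024 - 0.003i - 0.222j + 0.3694k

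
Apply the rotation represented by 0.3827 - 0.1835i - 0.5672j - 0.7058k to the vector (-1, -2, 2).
(-1.207, 2.342, -1.435)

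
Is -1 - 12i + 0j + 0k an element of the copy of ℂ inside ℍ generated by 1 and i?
Yes. The quaternion -1 - 12i has j- and k-coefficients y = z = 0, so it lies in the complex subalgebra spanned by 1 and i.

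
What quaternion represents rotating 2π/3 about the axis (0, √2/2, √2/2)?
0.5 + 0.6124j + 0.6124k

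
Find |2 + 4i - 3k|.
√29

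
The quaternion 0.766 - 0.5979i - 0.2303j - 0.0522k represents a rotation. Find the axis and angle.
axis = (-0.9301, -0.3583, -0.0812), θ = 80°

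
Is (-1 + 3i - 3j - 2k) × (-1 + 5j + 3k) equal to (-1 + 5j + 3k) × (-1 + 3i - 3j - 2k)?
No: pq = 22 - 2i - 11j + 14k ≠ 22 - 4i + 7j - 16k = qp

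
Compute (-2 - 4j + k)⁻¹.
-0.0952 + 0.1905j - 0.0476k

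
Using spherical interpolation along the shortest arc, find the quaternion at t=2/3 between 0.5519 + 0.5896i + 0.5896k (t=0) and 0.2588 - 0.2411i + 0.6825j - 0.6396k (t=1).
0.0308 + 0.4297i - 0.5233j + 0.7352k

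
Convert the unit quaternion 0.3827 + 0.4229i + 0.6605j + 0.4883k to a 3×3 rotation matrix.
[[-0.3494, 0.1849, 0.9186], [0.9324, 0.1654, 0.3214], [-0.0925, 0.9687, -0.2302]]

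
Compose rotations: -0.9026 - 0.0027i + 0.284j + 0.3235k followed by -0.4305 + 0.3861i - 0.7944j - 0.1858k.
0.6753 - 0.5516i + 0.4704j + 0.1359k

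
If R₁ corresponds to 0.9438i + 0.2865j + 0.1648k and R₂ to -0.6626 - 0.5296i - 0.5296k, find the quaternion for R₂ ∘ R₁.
0.5871 - 0.4736i - 0.6024j - 0.2609k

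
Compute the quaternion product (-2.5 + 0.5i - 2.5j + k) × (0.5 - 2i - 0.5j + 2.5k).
-4 - 0.5i - 3.25j - 11k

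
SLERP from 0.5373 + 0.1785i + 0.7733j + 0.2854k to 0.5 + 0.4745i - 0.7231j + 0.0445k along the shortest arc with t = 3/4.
-0.2527 - 0.3538i + 0.8986j + 0.0592k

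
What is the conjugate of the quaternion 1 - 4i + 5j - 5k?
1 + 4i - 5j + 5k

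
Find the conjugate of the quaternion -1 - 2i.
-1 + 2i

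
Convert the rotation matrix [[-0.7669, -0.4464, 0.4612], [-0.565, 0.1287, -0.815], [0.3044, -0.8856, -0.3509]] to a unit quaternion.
0.0523 - 0.3374i + 0.7494j - 0.5673k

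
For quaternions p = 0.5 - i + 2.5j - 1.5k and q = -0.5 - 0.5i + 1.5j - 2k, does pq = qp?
No: pq = -7.5 - 2.5i - 1.75j - 0.5k ≠ -7.5 + 3i + 0.75j = qp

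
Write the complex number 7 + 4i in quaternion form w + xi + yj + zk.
7 + 4i + 0j + 0k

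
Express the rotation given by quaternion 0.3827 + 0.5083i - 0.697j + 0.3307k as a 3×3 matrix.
[[-0.1903, -0.9617, -0.1973], [-0.4555, 0.2645, -0.85], [0.8697, -0.0719, -0.4884]]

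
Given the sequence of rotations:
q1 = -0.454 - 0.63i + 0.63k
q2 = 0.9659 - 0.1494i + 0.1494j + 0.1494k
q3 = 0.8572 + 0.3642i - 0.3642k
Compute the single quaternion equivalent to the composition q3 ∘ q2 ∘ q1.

q2 · q1 = -0.6268 - 0.4466i - 0.0678j + 0.6348k
q3 · q2 · q1 = -0.1434 - 0.6358i - 0.1267j + 0.7477k
-0.1434 - 0.6358i - 0.1267j + 0.7477k


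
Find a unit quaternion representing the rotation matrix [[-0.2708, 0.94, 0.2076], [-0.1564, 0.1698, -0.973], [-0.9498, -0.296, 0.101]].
0.5 + 0.3385i + 0.5787j - 0.5482k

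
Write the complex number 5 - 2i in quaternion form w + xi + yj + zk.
5 - 2i + 0j + 0k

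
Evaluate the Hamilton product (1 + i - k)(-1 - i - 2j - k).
-1 - 4i - 2k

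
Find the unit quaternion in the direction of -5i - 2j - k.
-0.9129i - 0.3651j - 0.1826k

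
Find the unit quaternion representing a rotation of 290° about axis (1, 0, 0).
-0.8192 + 0.5736i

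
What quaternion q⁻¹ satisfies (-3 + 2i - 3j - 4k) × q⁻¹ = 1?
-0.0789 - 0.0526i + 0.0789j + 0.1053k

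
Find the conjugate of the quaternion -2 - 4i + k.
-2 + 4i - k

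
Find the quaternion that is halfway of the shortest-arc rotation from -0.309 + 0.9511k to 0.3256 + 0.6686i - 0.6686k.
-0.3405 - 0.3588i + 0.8691k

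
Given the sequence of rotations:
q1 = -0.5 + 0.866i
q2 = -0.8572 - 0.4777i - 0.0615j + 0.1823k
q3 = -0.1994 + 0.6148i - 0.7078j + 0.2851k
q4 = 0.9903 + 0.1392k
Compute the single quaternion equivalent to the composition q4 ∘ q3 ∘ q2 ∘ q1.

q2 · q1 = 0.8423 - 0.5035i + 0.1886j - 0.0379k
q3 · q2 · q1 = 0.2859 + 0.5913i - 0.754j + 0.0073k
q4 · q3 · q2 · q1 = 0.2821 + 0.6905i - 0.6644j + 0.047k
0.2821 + 0.6905i - 0.6644j + 0.047k


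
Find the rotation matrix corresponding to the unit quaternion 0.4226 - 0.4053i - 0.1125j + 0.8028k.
[[-0.3143, -0.5873, -0.7458], [0.7697, -0.6175, 0.1619], [-0.5557, -0.5232, 0.6462]]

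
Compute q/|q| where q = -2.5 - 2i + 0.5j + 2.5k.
-0.6108 - 0.4887i + 0.1222j + 0.6108k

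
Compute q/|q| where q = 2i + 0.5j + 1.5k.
0.7845i + 0.1961j + 0.5883k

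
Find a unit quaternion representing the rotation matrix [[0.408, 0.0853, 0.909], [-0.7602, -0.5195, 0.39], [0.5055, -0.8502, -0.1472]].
-0.4305 + 0.7202i - 0.2343j + 0.491k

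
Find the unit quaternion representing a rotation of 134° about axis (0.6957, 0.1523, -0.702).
0.3907 + 0.6404i + 0.1402j - 0.6462k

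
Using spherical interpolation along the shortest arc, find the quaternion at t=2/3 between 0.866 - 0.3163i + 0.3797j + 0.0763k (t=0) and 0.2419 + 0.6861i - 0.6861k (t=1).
0.2138 - 0.734i + 0.1836j + 0.6179k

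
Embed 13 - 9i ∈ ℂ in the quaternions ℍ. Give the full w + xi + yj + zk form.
13 - 9i + 0j + 0k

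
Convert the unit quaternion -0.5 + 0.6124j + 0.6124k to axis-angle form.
axis = (0, √2/2, √2/2), θ = 4π/3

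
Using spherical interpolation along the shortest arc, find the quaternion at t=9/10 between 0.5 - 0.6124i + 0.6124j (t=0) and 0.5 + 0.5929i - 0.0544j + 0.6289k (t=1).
-0.4127 - 0.6623i + 0.1406j - 0.6093k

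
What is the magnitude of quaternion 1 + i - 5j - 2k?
√31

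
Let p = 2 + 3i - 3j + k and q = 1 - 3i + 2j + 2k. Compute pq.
15 - 11i - 8j + 2k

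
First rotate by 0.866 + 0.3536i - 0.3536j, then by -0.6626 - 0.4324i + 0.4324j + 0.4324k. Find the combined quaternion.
-0.268 - 0.4559i + 0.7617j + 0.3745k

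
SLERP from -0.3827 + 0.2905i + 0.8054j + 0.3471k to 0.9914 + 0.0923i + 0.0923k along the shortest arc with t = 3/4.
-0.9648 + 0.0156i + 0.2603j + 0.0339k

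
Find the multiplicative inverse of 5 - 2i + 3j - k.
0.1282 + 0.0513i - 0.0769j + 0.0256k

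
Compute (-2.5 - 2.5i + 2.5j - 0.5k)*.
-2.5 + 2.5i - 2.5j + 0.5k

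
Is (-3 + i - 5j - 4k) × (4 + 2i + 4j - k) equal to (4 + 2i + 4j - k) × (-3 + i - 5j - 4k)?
No: pq = 2 + 19i - 39j + k ≠ 2 - 23i - 25j - 27k = qp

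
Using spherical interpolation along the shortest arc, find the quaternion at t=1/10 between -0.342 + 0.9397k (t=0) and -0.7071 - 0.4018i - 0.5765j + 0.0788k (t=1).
-0.418 - 0.0528i - 0.0757j + 0.9037k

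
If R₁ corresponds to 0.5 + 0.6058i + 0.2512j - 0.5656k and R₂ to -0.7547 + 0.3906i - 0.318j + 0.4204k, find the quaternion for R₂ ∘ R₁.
-0.2963 - 0.1876i + 0.127j + 0.9278k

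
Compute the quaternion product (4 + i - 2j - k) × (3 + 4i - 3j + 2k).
4 + 12i - 24j + 10k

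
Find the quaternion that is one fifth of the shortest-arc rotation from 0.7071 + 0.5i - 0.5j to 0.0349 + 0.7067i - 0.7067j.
0.5934 + 0.5691i - 0.5691j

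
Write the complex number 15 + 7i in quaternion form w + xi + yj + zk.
15 + 7i + 0j + 0k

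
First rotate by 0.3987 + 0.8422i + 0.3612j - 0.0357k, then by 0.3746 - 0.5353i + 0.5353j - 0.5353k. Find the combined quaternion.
0.3877 + 0.2763i - 0.1212j - 0.871k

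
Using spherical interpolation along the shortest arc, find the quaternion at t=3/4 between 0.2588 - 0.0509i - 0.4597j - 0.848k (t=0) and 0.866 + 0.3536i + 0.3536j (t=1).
0.8861 + 0.3034i + 0.1509j - 0.3163k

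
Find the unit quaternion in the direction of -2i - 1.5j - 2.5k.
-0.5657i - 0.4243j - 0.7071k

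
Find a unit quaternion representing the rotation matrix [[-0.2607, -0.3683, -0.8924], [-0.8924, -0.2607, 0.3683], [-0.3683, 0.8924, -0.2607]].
-0.2334 - 0.5614i + 0.5614j + 0.5614k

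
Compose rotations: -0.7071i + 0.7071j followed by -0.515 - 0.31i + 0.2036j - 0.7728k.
-0.3632 + 0.9106i + 0.1823j - 0.0752k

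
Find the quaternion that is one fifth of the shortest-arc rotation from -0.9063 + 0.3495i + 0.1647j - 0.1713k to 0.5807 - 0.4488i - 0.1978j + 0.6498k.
-0.8641 + 0.3809i + 0.1766j - 0.2777k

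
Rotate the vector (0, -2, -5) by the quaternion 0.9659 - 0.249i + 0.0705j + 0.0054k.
(-0.576, -4.161, -3.37)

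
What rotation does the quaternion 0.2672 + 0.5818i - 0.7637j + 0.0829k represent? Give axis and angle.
axis = (0.6038, -0.7925, 0.086), θ = 149°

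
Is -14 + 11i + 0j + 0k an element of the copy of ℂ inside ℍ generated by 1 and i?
Yes. The quaternion -14 + 11i has j- and k-coefficients y = z = 0, so it lies in the complex subalgebra spanned by 1 and i.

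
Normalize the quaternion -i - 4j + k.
-0.2357i - 0.9428j + 0.2357k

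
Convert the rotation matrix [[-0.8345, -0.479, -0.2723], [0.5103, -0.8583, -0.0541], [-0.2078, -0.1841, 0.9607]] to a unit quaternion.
0.2588 - 0.1256i - 0.0623j + 0.9557k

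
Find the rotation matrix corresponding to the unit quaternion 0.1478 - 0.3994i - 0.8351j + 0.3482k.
[[-0.6373, 0.5641, -0.525], [0.77, 0.4385, -0.4635], [-0.0313, -0.6996, -0.7138]]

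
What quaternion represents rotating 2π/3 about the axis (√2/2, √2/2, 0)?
0.5 + 0.6124i + 0.6124j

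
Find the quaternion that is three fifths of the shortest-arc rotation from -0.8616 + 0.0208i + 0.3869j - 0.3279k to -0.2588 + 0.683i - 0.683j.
-0.2921 - 0.5341i + 0.7703j - 0.1899k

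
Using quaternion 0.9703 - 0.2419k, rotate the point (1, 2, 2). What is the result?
(1.822, 1.297, 2)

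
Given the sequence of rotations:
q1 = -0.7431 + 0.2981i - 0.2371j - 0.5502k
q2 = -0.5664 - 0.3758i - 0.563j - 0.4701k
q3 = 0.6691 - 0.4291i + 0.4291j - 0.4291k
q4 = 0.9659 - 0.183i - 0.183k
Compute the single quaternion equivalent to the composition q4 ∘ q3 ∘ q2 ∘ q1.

q2 · q1 = 0.1408 + 0.3087i + 0.2058j + 0.9179k
q3 · q2 · q1 = 0.5322 + 0.6283i + 0.4595j + 0.333k
q4 · q3 · q2 · q1 = 0.69 + 0.5936i + 0.3898j + 0.1402k
0.69 + 0.5936i + 0.3898j + 0.1402k


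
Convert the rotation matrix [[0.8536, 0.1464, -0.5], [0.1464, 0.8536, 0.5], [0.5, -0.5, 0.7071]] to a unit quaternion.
0.9239 - 0.2706i - 0.2706j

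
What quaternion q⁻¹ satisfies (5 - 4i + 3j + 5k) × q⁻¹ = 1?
0.0667 + 0.0533i - 0.04j - 0.0667k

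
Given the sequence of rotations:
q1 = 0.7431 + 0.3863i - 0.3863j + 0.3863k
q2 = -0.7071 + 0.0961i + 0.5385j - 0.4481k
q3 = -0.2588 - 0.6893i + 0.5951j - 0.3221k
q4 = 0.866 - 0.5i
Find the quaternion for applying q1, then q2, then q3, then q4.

q2 · q1 = -0.1814 - 0.1668i + 0.4631j - 0.8513k
q3 · q2 · q1 = -0.6178 - 0.1892i - 0.7609j + 0.0588k
q4 · q3 · q2 · q1 = -0.6296 + 0.1451i - 0.6295j + 0.4314k
-0.6296 + 0.1451i - 0.6295j + 0.4314k


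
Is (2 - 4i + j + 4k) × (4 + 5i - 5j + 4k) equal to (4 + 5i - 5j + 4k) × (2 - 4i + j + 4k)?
No: pq = 17 + 18i + 30j + 39k ≠ 17 - 30i - 42j + 9k = qp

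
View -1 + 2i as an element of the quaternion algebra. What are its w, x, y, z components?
-1 + 2i + 0j + 0k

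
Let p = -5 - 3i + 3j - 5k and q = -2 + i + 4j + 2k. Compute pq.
11 + 27i - 25j - 15k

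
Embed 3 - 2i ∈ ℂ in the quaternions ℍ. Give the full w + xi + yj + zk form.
3 - 2i + 0j + 0k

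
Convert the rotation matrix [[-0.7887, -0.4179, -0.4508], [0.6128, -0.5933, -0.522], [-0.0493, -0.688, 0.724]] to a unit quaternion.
0.2924 - 0.1419i - 0.3433j + 0.8812k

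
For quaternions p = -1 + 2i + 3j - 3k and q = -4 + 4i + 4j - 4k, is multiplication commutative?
No: pq = -28 - 12i - 20j + 12k ≠ -28 - 12i - 12j + 20k = qp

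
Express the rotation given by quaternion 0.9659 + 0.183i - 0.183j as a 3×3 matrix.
[[0.933, -0.067, -0.3535], [-0.067, 0.933, -0.3535], [0.3535, 0.3535, 0.866]]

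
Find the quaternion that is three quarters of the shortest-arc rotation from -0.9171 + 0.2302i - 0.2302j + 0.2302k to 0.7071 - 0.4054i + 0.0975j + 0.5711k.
-0.823 + 0.388i - 0.1429j - 0.3894k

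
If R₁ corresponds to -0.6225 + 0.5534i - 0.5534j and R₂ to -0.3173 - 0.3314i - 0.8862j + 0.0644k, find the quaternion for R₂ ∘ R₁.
-0.1095 + 0.0663i + 0.7629j + 0.6337k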